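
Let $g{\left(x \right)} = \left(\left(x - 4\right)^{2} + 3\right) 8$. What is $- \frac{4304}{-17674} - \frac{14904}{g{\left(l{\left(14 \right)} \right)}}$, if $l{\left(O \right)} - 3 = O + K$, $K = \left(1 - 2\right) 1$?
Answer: $- \frac{5382329}{433013} \approx -12.43$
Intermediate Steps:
$K = -1$ ($K = \left(-1\right) 1 = -1$)
$l{\left(O \right)} = 2 + O$ ($l{\left(O \right)} = 3 + \left(O - 1\right) = 3 + \left(-1 + O\right) = 2 + O$)
$g{\left(x \right)} = 24 + 8 \left(-4 + x\right)^{2}$ ($g{\left(x \right)} = \left(\left(-4 + x\right)^{2} + 3\right) 8 = \left(3 + \left(-4 + x\right)^{2}\right) 8 = 24 + 8 \left(-4 + x\right)^{2}$)
$- \frac{4304}{-17674} - \frac{14904}{g{\left(l{\left(14 \right)} \right)}} = - \frac{4304}{-17674} - \frac{14904}{24 + 8 \left(-4 + \left(2 + 14\right)\right)^{2}} = \left(-4304\right) \left(- \frac{1}{17674}\right) - \frac{14904}{24 + 8 \left(-4 + 16\right)^{2}} = \frac{2152}{8837} - \frac{14904}{24 + 8 \cdot 12^{2}} = \frac{2152}{8837} - \frac{14904}{24 + 8 \cdot 144} = \frac{2152}{8837} - \frac{14904}{24 + 1152} = \frac{2152}{8837} - \frac{14904}{1176} = \frac{2152}{8837} - \frac{621}{49} = - \frac{5382329}{433013}$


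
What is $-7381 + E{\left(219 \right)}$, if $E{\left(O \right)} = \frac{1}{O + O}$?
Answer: $- \frac{3232877}{438} \approx -7381.0$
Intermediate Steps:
$E{\left(O \right)} = \frac{1}{2 O}$
$-7381 + E{\left(219 \right)} = -7381 + \frac{1}{2 \cdot 219} = -7381 + \frac{1}{2} \cdot \frac{1}{219} = -7381 + \frac{1}{438} = - \frac{3232877}{438}$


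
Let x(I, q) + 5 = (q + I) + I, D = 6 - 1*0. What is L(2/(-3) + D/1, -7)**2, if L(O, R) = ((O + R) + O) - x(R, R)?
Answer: 7921/9 ≈ 880.11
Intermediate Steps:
D = 6 (D = 6 + 0 = 6)
x(I, q) = -5 + q + 2*I (x(I, q) = -5 + ((q + I) + I) = -5 + ((I + q) + I) = -5 + (q + 2*I) = -5 + q + 2*I)
L(O, R) = 5 - 2*R + 2*O (L(O, R) = ((O + R) + O) - (-5 + R + 2*R) = (R + 2*O) - (-5 + 3*R) = (R + 2*O) + (5 - 3*R) = 5 - 2*R + 2*O)
L(2/(-3) + D/1, -7)**2 = (5 - 2*(-7) + 2*(2/(-3) + 6/1))**2 = (5 + 14 + 2*(2*(-1/3) + 6*1))**2 = (5 + 14 + 2*(-2/3 + 6))**2 = (5 + 14 + 2*(16/3))**2 = (5 + 14 + 32/3)**2 = (89/3)**2 = 7921/9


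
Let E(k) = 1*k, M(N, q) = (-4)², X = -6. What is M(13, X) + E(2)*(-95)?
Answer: -174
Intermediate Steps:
M(N, q) = 16
E(k) = k
M(13, X) + E(2)*(-95) = 16 + 2*(-95) = 16 - 190 = -174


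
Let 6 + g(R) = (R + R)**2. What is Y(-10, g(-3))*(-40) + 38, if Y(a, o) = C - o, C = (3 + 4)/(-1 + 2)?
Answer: 958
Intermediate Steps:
g(R) = -6 + 4*R**2 (g(R) = -6 + (R + R)**2 = -6 + (2*R)**2 = -6 + 4*R**2)
C = 7 (C = 7/1 = 7*1 = 7)
Y(a, o) = 7 - o
Y(-10, g(-3))*(-40) + 38 = (7 - (-6 + 4*(-3)**2))*(-40) + 38 = (7 - (-6 + 4*9))*(-40) + 38 = (7 - (-6 + 36))*(-40) + 38 = (7 - 1*30)*(-40) + 38 = (7 - 30)*(-40) + 38 = -23*(-40) + 38 = 920 + 38 = 958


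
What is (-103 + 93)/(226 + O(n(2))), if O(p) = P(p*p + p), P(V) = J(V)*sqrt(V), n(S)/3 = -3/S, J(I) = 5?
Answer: -9040/202729 + 300*sqrt(7)/202729 ≈ -0.040676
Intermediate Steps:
n(S) = -9/S (n(S) = 3*(-3/S) = -9/S)
P(V) = 5*sqrt(V)
O(p) = 5*sqrt(p + p**2) (O(p) = 5*sqrt(p*p + p) = 5*sqrt(p**2 + p) = 5*sqrt(p + p**2))
(-103 + 93)/(226 + O(n(2))) = (-103 + 93)/(226 + 5*sqrt((-9/2)*(1 - 9/2))) = -10/(226 + 5*sqrt((-9*1/2)*(1 - 9*1/2))) = -10/(226 + 5*sqrt(-9*(1 - 9/2)/2)) = -10/(226 + 5*sqrt(-9/2*(-7/2))) = -10/(226 + 5*sqrt(63/4)) = -10/(226 + 5*(3*sqrt(7)/2)) = -10/(226 + 15*sqrt(7)/2)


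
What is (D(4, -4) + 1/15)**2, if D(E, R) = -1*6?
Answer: 7921/225 ≈ 35.204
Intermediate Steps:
D(E, R) = -6
(D(4, -4) + 1/15)**2 = (-6 + 1/15)**2 = (-89/15)**2 = 7921/225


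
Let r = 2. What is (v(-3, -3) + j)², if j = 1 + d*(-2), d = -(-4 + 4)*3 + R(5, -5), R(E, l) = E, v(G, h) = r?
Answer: 49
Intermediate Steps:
v(G, h) = 2
d = 5 (d = -(-4 + 4)*3 + 5 = -0*3 + 5 = -1*0 + 5 = 0 + 5 = 5)
j = -9 (j = 1 + 5*(-2) = 1 - 10 = -9)
(v(-3, -3) + j)² = (2 - 9)² = (-7)² = 49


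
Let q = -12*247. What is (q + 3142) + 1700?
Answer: 1878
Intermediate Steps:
q = -2964
(q + 3142) + 1700 = (-2964 + 3142) + 1700 = 178 + 1700 = 1878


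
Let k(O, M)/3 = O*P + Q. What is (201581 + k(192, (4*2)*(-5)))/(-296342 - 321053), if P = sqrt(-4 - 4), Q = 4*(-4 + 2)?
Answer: -201557/617395 - 1152*I*sqrt(2)/617395 ≈ -0.32646 - 0.0026388*I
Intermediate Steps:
Q = -8 (Q = 4*(-2) = -8)
P = 2*I*sqrt(2) (P = sqrt(-8) = 2*I*sqrt(2) ≈ 2.8284*I)
k(O, M) = -24 + 6*I*O*sqrt(2) (k(O, M) = 3*(O*(2*I*sqrt(2)) - 8) = 3*(2*I*O*sqrt(2) - 8) = 3*(-8 + 2*I*O*sqrt(2)) = -24 + 6*I*O*sqrt(2))
(201581 + k(192, (4*2)*(-5)))/(-296342 - 321053) = (201581 + (-24 + 6*I*192*sqrt(2)))/(-296342 - 321053) = (201581 + (-24 + 1152*I*sqrt(2)))/(-617395) = (201557 + 1152*I*sqrt(2))*(-1/617395) = -201557/617395 - 1152*I*sqrt(2)/617395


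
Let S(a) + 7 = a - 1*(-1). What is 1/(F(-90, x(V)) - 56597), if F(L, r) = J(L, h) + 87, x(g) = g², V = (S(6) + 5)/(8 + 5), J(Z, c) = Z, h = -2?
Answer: -1/56600 ≈ -1.7668e-5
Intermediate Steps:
S(a) = -6 + a (S(a) = -7 + (a - 1*(-1)) = -7 + (a + 1) = -7 + (1 + a) = -6 + a)
V = 5/13 (V = ((-6 + 6) + 5)/(8 + 5) = (0 + 5)/13 = 5*(1/13) = 5/13 ≈ 0.38462)
F(L, r) = 87 + L (F(L, r) = L + 87 = 87 + L)
1/(F(-90, x(V)) - 56597) = 1/((87 - 90) - 56597) = 1/(-3 - 56597) = 1/(-56600) = -1/56600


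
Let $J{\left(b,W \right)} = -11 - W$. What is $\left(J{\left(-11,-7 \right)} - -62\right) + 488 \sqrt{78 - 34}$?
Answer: $58 + 976 \sqrt{11} \approx 3295.0$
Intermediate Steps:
$\left(J{\left(-11,-7 \right)} - -62\right) + 488 \sqrt{78 - 34} = \left(\left(-11 - -7\right) - -62\right) + 488 \sqrt{78 - 34} = \left(\left(-11 + 7\right) + 62\right) + 488 \sqrt{44} = \left(-4 + 62\right) + 488 \cdot 2 \sqrt{11} = 58 + 976 \sqrt{11}$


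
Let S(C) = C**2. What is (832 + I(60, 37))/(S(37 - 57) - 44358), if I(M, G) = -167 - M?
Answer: -605/43958 ≈ -0.013763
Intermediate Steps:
(832 + I(60, 37))/(S(37 - 57) - 44358) = (832 + (-167 - 1*60))/((37 - 57)**2 - 44358) = (832 + (-167 - 60))/((-20)**2 - 44358) = (832 - 227)/(400 - 44358) = 605/(-43958) = 605*(-1/43958) = -605/43958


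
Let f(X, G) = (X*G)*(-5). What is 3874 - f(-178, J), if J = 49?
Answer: -39736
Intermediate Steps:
f(X, G) = -5*G*X (f(X, G) = (G*X)*(-5) = -5*G*X)
3874 - f(-178, J) = 3874 - (-5)*49*(-178) = 3874 - 1*43610 = 3874 - 43610 = -39736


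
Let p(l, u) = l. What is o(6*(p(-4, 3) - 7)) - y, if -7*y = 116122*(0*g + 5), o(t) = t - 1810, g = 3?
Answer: 567478/7 ≈ 81068.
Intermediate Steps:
o(t) = -1810 + t
y = -580610/7 (y = -116122*(0*3 + 5)/7 = -116122*(0 + 5)/7 = -116122*5/7 = -⅐*580610 = -580610/7 ≈ -82944.)
o(6*(p(-4, 3) - 7)) - y = (-1810 + 6*(-4 - 7)) - 1*(-580610/7) = (-1810 + 6*(-11)) + 580610/7 = (-1810 - 66) + 580610/7 = -1876 + 580610/7 = 567478/7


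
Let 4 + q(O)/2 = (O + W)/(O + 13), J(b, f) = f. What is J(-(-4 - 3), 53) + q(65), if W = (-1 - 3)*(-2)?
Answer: 1828/39 ≈ 46.872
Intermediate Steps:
W = 8 (W = -4*(-2) = 8)
q(O) = -8 + 2*(8 + O)/(13 + O) (q(O) = -8 + 2*((O + 8)/(O + 13)) = -8 + 2*((8 + O)/(13 + O)) = -8 + 2*(8 + O)/(13 + O))
J(-(-4 - 3), 53) + q(65) = 53 + 2*(-44 - 3*65)/(13 + 65) = 53 + 2*(-44 - 195)/78 = 53 + 2*(1/78)*(-239) = 53 - 239/39 = 1828/39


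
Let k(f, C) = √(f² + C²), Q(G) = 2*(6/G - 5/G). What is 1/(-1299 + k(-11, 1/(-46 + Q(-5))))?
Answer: -69917376/90816158695 - 232*√6512729/90816158695 ≈ -0.00077640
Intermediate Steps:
Q(G) = 2/G
k(f, C) = √(C² + f²)
1/(-1299 + k(-11, 1/(-46 + Q(-5)))) = 1/(-1299 + √((1/(-46 + 2/(-5)))² + (-11)²)) = 1/(-1299 + √((1/(-46 + 2*(-⅕)))² + 121)) = 1/(-1299 + √((1/(-46 - ⅖))² + 121)) = 1/(-1299 + √((1/(-232/5))² + 121)) = 1/(-1299 + √((-5/232)² + 121)) = 1/(-1299 + √(25/53824 + 121)) = 1/(-1299 + √(6512729/53824)) = 1/(-1299 + √6512729/232)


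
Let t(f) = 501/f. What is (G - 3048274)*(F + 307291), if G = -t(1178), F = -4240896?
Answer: 14125053459409165/1178 ≈ 1.1991e+13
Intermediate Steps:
G = -501/1178 ≈ -0.42530
(G - 3048274)*(F + 307291) = (-501/1178 - 3048274)*(-4240896 + 307291) = -3590867273/1178*(-3933605) = 14125053459409165/1178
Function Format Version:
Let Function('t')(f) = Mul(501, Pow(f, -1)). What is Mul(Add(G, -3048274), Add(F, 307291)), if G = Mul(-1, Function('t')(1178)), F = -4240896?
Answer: Rational(14125053459409165, 1178) ≈ 1.1991e+13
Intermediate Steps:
G = Rational(-501, 1178) (G = Mul(-1, Mul(501, Pow(1178, -1))) = Mul(-1, Mul(501, Rational(1, 1178))) = Mul(-1, Rational(501, 1178)) = Rational(-501, 1178) ≈ -0.42530)
Mul(Add(G, -3048274), Add(F, 307291)) = Mul(Add(Rational(-501, 1178), -3048274), Add(-4240896, 307291)) = Mul(Rational(-3590867273, 1178), -3933605) = Rational(14125053459409165, 1178)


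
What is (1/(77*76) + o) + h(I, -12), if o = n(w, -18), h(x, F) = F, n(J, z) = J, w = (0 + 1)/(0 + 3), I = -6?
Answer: -204817/17556 ≈ -11.666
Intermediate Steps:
w = 1/3 ≈ 0.33333
o = 1/3 ≈ 0.33333
(1/(77*76) + o) + h(I, -12) = (1/(77*76) + 1/3) - 12 = ((1/77)*(1/76) + 1/3) - 12 = (1/5852 + 1/3) - 12 = 5855/17556 - 12 = -204817/17556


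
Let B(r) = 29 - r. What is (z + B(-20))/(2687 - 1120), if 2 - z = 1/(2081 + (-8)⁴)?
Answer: 315026/9679359 ≈ 0.032546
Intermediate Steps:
z = 12353/6177 (z = 2 - 1/(2081 + (-8)⁴) = 2 - 1/(2081 + 4096) = 2 - 1/6177 = 12353/6177 ≈ 1.9998)
(z + B(-20))/(2687 - 1120) = (12353/6177 + (29 - 1*(-20)))/(2687 - 1120) = (12353/6177 + (29 + 20))/1567 = (12353/6177 + 49)*(1/1567) = (315026/6177)*(1/1567) = 315026/9679359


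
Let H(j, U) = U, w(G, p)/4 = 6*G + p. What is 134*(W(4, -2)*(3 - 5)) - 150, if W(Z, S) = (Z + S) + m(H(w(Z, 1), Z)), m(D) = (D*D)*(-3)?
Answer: 12178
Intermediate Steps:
w(G, p) = 4*p + 24*G (w(G, p) = 4*(6*G + p) = 4*(p + 6*G) = 4*p + 24*G)
m(D) = -3*D**2 (m(D) = D**2*(-3) = -3*D**2)
W(Z, S) = S + Z - 3*Z**2 (W(Z, S) = (Z + S) - 3*Z**2 = (S + Z) - 3*Z**2 = S + Z - 3*Z**2)
134*(W(4, -2)*(3 - 5)) - 150 = 134*((-2 + 4 - 3*4**2)*(3 - 5)) - 150 = 134*((-2 + 4 - 3*16)*(-2)) - 150 = 134*((-2 + 4 - 48)*(-2)) - 150 = 134*(-46*(-2)) - 150 = 134*92 - 150 = 12328 - 150 = 12178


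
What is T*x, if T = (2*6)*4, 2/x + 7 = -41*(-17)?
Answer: 16/115 ≈ 0.13913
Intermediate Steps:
x = 1/345 (x = 2/(-7 - 41*(-17)) = 2/(-7 + 697) = 2/690 = 2*(1/690) = 1/345 ≈ 0.0028986)
T = 48 (T = 12*4 = 48)
T*x = 48*(1/345) = 16/115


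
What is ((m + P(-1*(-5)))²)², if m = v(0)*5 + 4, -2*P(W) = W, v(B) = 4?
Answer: 3418801/16 ≈ 2.1368e+5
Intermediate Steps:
P(W) = -W/2
m = 24 (m = 4*5 + 4 = 20 + 4 = 24)
((m + P(-1*(-5)))²)² = ((24 - (-1)*(-5)/2)²)² = ((24 - ½*5)²)² = ((24 - 5/2)²)² = ((43/2)²)² = (1849/4)² = 3418801/16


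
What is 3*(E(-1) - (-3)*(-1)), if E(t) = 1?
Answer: -6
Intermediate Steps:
3*(E(-1) - (-3)*(-1)) = 3*(1 - (-3)*(-1)) = 3*(1 - 3*1) = 3*(1 - 3) = 3*(-2) = -6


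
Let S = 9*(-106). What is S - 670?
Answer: -1624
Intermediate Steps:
S = -954
S - 670 = -954 - 670 = -1624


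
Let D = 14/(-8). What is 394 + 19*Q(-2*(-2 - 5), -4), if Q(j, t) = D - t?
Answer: 1747/4 ≈ 436.75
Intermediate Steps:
D = -7/4 (D = 14*(-1/8) = -7/4 ≈ -1.7500)
Q(j, t) = -7/4 - t
394 + 19*Q(-2*(-2 - 5), -4) = 394 + 19*(-7/4 - 1*(-4)) = 394 + 19*(-7/4 + 4) = 394 + 19*(9/4) = 394 + 171/4 = 1747/4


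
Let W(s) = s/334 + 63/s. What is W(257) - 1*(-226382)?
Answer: 19432265207/85838 ≈ 2.2638e+5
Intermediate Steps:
W(s) = 63/s + s/334 (W(s) = s*(1/334) + 63/s = s/334 + 63/s = 63/s + s/334)
W(257) - 1*(-226382) = (63/257 + (1/334)*257) - 1*(-226382) = (63*(1/257) + 257/334) + 226382 = (63/257 + 257/334) + 226382 = 87091/85838 + 226382 = 19432265207/85838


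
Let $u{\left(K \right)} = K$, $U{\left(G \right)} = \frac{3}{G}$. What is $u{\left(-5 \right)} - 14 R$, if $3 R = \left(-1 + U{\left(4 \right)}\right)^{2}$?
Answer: $- \frac{127}{24} \approx -5.2917$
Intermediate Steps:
$R = \frac{1}{48}$ ($R = \frac{\left(-1 + \frac{3}{4}\right)^{2}}{3} = \frac{\left(- \frac{1}{4}\right)^{2}}{3} = \frac{1}{3} \cdot \frac{1}{16} = \frac{1}{48} \approx 0.020833$)
$u{\left(-5 \right)} - 14 R = -5 - \frac{7}{24} = - \frac{127}{24}$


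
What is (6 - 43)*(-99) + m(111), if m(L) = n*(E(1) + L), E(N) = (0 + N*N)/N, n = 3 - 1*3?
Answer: 3663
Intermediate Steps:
n = 0 (n = 3 - 3 = 0)
E(N) = N (E(N) = (0 + N²)/N = N²/N = N)
m(L) = 0 (m(L) = 0*(1 + L) = 0)
(6 - 43)*(-99) + m(111) = (6 - 43)*(-99) + 0 = -37*(-99) + 0 = 3663 + 0 = 3663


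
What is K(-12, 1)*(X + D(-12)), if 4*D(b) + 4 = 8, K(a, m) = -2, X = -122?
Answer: 242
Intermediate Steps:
D(b) = 1 (D(b) = -1 + (¼)*8 = -1 + 2 = 1)
K(-12, 1)*(X + D(-12)) = -2*(-122 + 1) = -2*(-121) = 242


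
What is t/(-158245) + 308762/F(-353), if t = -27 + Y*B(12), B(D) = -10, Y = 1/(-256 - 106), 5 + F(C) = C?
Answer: -4421832989567/5126979755 ≈ -862.46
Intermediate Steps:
F(C) = -5 + C
Y = -1/362 (Y = 1/(-362) = -1/362 ≈ -0.0027624)
t = -4882/181 (t = -27 - 1/362*(-10) = -27 + 5/181 = -4882/181 ≈ -26.972)
t/(-158245) + 308762/F(-353) = -4882/181/(-158245) + 308762/(-5 - 353) = -4882/181*(-1/158245) + 308762/(-358) = 4882/28642345 + 308762*(-1/358) = 4882/28642345 - 154381/179 = -4421832989567/5126979755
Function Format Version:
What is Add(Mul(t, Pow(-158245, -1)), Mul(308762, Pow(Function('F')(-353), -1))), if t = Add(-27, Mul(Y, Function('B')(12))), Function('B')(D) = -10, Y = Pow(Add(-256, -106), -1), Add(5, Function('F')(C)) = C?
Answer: Rational(-4421832989567, 5126979755) ≈ -862.46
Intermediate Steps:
Function('F')(C) = Add(-5, C)
Y = Rational(-1, 362) (Y = Pow(-362, -1) = Rational(-1, 362) ≈ -0.0027624)
t = Rational(-4882, 181) (t = Add(-27, Mul(Rational(-1, 362), -10)) = Add(-27, Rational(5, 181)) = Rational(-4882, 181) ≈ -26.972)
Add(Mul(t, Pow(-158245, -1)), Mul(308762, Pow(Function('F')(-353), -1))) = Add(Mul(Rational(-4882, 181), Pow(-158245, -1)), Mul(308762, Pow(Add(-5, -353), -1))) = Add(Mul(Rational(-4882, 181), Rational(-1, 158245)), Mul(308762, Pow(-358, -1))) = Add(Rational(4882, 28642345), Mul(308762, Rational(-1, 358))) = Add(Rational(4882, 28642345), Rational(-154381, 179)) = Rational(-4421832989567, 5126979755)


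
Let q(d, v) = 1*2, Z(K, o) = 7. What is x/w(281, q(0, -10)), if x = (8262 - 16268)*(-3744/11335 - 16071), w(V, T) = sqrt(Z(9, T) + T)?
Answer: 486147081058/11335 ≈ 4.2889e+7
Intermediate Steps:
q(d, v) = 2
w(V, T) = sqrt(7 + T)
x = 1458441243174/11335 (x = -8006*(-3744*1/11335 - 16071) = -8006*(-3744/11335 - 16071) = -8006*(-182168529/11335) = 1458441243174/11335 ≈ 1.2867e+8)
x/w(281, q(0, -10)) = 1458441243174/(11335*(sqrt(7 + 2))) = 1458441243174/(11335*(sqrt(9))) = (1458441243174/11335)/3 = (1458441243174/11335)*(1/3) = 486147081058/11335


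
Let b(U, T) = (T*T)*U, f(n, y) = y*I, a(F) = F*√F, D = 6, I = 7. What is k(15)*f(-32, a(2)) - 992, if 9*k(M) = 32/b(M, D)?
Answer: -992 + 112*√2/1215 ≈ -991.87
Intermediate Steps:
a(F) = F^(3/2)
f(n, y) = 7*y (f(n, y) = y*7 = 7*y)
b(U, T) = U*T² (b(U, T) = T²*U = U*T²)
k(M) = 8/(81*M) (k(M) = (32/((M*6²)))/9 = (32/((M*36)))/9 = (32/((36*M)))/9 = (32*(1/(36*M)))/9 = (8/(9*M))/9 = 8/(81*M))
k(15)*f(-32, a(2)) - 992 = ((8/81)/15)*(7*2^(3/2)) - 992 = ((8/81)*(1/15))*(7*(2*√2)) - 992 = 8*(14*√2)/1215 - 992 = 112*√2/1215 - 992 = -992 + 112*√2/1215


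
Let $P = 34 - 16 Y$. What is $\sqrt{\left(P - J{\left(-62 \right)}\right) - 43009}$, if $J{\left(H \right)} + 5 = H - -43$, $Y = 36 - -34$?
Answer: $i \sqrt{44071} \approx 209.93 i$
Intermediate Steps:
$Y = 70$ ($Y = 36 + 34 = 70$)
$P = -1086$ ($P = 34 - 1120 = -1086$)
$J{\left(H \right)} = 38 + H$ ($J{\left(H \right)} = -5 + \left(H - -43\right) = -5 + \left(H + 43\right) = -5 + \left(43 + H\right) = 38 + H$)
$\sqrt{\left(P - J{\left(-62 \right)}\right) - 43009} = \sqrt{\left(-1086 - \left(38 - 62\right)\right) - 43009} = \sqrt{\left(-1086 - -24\right) - 43009} = \sqrt{\left(-1086 + 24\right) - 43009} = \sqrt{-1062 - 43009} = \sqrt{-44071} = i \sqrt{44071}$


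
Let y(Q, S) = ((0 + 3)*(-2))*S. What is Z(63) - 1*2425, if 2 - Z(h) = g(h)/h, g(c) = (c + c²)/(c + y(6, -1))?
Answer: -167251/69 ≈ -2423.9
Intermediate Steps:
y(Q, S) = -6*S (y(Q, S) = (3*(-2))*S = -6*S)
g(c) = (c + c²)/(6 + c) (g(c) = (c + c²)/(c - 6*(-1)) = (c + c²)/(c + 6) = (c + c²)/(6 + c))
Z(h) = 2 - (1 + h)/(6 + h) (Z(h) = 2 - h*(1 + h)/(6 + h)/h = 2 - (1 + h)/(6 + h))
Z(63) - 1*2425 = (11 + 63)/(6 + 63) - 1*2425 = 74/69 - 2425 = -167251/69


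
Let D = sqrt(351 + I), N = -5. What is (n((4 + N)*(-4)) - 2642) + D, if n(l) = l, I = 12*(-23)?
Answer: -2638 + 5*sqrt(3) ≈ -2629.3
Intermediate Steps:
I = -276
D = 5*sqrt(3) (D = sqrt(351 - 276) = sqrt(75) = 5*sqrt(3) ≈ 8.6602)
(n((4 + N)*(-4)) - 2642) + D = ((4 - 5)*(-4) - 2642) + 5*sqrt(3) = (-1*(-4) - 2642) + 5*sqrt(3) = (4 - 2642) + 5*sqrt(3) = -2638 + 5*sqrt(3)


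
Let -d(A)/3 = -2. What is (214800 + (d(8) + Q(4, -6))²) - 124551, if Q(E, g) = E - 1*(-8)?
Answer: 90573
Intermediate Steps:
Q(E, g) = 8 + E (Q(E, g) = E + 8 = 8 + E)
d(A) = 6 (d(A) = -3*(-2) = 6)
(214800 + (d(8) + Q(4, -6))²) - 124551 = (214800 + (6 + (8 + 4))²) - 124551 = (214800 + (6 + 12)²) - 124551 = (214800 + 18²) - 124551 = (214800 + 324) - 124551 = 215124 - 124551 = 90573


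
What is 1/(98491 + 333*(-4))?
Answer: 1/97159 ≈ 1.0292e-5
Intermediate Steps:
1/(98491 + 333*(-4)) = 1/(98491 - 1332) = 1/97159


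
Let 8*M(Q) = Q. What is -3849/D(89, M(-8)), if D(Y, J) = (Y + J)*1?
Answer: -3849/88 ≈ -43.739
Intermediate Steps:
M(Q) = Q/8
D(Y, J) = J + Y (D(Y, J) = (J + Y)*1 = J + Y)
-3849/D(89, M(-8)) = -3849/((1/8)*(-8) + 89) = -3849/(-1 + 89) = -3849/88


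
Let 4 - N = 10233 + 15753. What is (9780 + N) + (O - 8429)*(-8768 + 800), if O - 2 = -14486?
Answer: 182554582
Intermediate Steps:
O = -14484 (O = 2 - 14486 = -14484)
N = -25982 (N = 4 - (10233 + 15753) = 4 - 1*25986 = 4 - 25986 = -25982)
(9780 + N) + (O - 8429)*(-8768 + 800) = (9780 - 25982) + (-14484 - 8429)*(-8768 + 800) = -16202 - 22913*(-7968) = -16202 + 182570784 = 182554582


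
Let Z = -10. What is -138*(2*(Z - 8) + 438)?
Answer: -55476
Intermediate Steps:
-138*(2*(Z - 8) + 438) = -138*(2*(-10 - 8) + 438) = -138*(2*(-18) + 438) = -138*(-36 + 438) = -138*402 = -55476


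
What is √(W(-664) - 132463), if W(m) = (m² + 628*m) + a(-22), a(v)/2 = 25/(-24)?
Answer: I*√3908199/6 ≈ 329.49*I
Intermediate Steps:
a(v) = -25/12 (a(v) = 2*(25/(-24)) = 2*(25*(-1/24)) = 2*(-25/24) = -25/12)
W(m) = -25/12 + m² + 628*m (W(m) = (m² + 628*m) - 25/12 = -25/12 + m² + 628*m)
√(W(-664) - 132463) = √((-25/12 + (-664)² + 628*(-664)) - 132463) = √((-25/12 + 440896 - 416992) - 132463) = √(286823/12 - 132463) = √(-1302733/12) = I*√3908199/6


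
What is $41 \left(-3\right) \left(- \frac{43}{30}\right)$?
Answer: $\frac{1763}{10} \approx 176.3$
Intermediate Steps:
$41 \left(-3\right) \left(- \frac{43}{30}\right) = - 123 \left(\left(-43\right) \frac{1}{30}\right) = \left(-123\right) \left(- \frac{43}{30}\right) = \frac{1763}{10}$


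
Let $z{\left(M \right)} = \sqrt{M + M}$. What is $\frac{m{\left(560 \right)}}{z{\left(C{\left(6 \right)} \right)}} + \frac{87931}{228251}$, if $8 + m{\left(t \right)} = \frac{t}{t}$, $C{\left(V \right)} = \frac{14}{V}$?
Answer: $\frac{87931}{228251} - \frac{\sqrt{42}}{2} \approx -2.8551$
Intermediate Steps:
$z{\left(M \right)} = \sqrt{2} \sqrt{M}$ ($z{\left(M \right)} = \sqrt{2 M} = \sqrt{2} \sqrt{M}$)
$m{\left(t \right)} = -7$ ($m{\left(t \right)} = -8 + \frac{t}{t} = -8 + 1 = -7$)
$\frac{m{\left(560 \right)}}{z{\left(C{\left(6 \right)} \right)}} + \frac{87931}{228251} = - \frac{7}{\sqrt{2} \sqrt{\frac{14}{6}}} + \frac{87931}{228251} = - \frac{7}{\sqrt{2} \sqrt{14 \cdot \frac{1}{6}}} + 87931 \cdot \frac{1}{228251} = - \frac{7}{\sqrt{2} \sqrt{\frac{7}{3}}} + \frac{87931}{228251} = - \frac{7}{\sqrt{2} \frac{\sqrt{21}}{3}} + \frac{87931}{228251} = - \frac{7}{\frac{1}{3} \sqrt{42}} + \frac{87931}{228251} = - 7 \frac{\sqrt{42}}{14} + \frac{87931}{228251} = - \frac{\sqrt{42}}{2} + \frac{87931}{228251} = \frac{87931}{228251} - \frac{\sqrt{42}}{2}$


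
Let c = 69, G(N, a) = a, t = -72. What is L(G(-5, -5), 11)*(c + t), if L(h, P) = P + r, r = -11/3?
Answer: -22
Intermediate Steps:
r = -11/3 (r = -11*1/3 = -11/3 ≈ -3.6667)
L(h, P) = -11/3 + P (L(h, P) = P - 11/3 = -11/3 + P)
L(G(-5, -5), 11)*(c + t) = (-11/3 + 11)*(69 - 72) = (22/3)*(-3) = -22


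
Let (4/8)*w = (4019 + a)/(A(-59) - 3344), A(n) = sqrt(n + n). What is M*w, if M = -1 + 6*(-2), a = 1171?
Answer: 225619680/5591227 + 67470*I*sqrt(118)/5591227 ≈ 40.352 + 0.13108*I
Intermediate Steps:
A(n) = sqrt(2)*sqrt(n) (A(n) = sqrt(2*n) = sqrt(2)*sqrt(n))
M = -13 (M = -1 - 12 = -13)
w = 10380/(-3344 + I*sqrt(118)) (w = 2*((4019 + 1171)/(sqrt(2)*sqrt(-59) - 3344)) = 2*(5190/(sqrt(2)*(I*sqrt(59)) - 3344)) = 2*(5190/(I*sqrt(118) - 3344)) = 2*(5190/(-3344 + I*sqrt(118))) = 10380/(-3344 + I*sqrt(118)) ≈ -3.104 - 0.010083*I)
M*w = -13*(-17355360/5591227 - 5190*I*sqrt(118)/5591227) = 225619680/5591227 + 67470*I*sqrt(118)/5591227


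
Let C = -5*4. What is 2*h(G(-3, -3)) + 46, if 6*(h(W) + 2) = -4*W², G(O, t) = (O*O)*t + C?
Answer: -8710/3 ≈ -2903.3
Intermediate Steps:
C = -20
G(O, t) = -20 + t*O² (G(O, t) = (O*O)*t - 20 = O²*t - 20 = t*O² - 20 = -20 + t*O²)
h(W) = -2 - 2*W²/3 (h(W) = -2 + (-4*W²)/6 = -2 - 2*W²/3)
2*h(G(-3, -3)) + 46 = 2*(-2 - 2*(-20 - 3*(-3)²)²/3) + 46 = 2*(-2 - 2*(-20 - 3*9)²/3) + 46 = 2*(-2 - 2*(-20 - 27)²/3) + 46 = 2*(-2 - ⅔*(-47)²) + 46 = 2*(-2 - ⅔*2209) + 46 = 2*(-2 - 4418/3) + 46 = 2*(-4424/3) + 46 = -8848/3 + 46 = -8710/3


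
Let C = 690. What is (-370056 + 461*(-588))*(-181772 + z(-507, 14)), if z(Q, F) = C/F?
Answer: 815547554316/7 ≈ 1.1651e+11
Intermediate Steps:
z(Q, F) = 690/F
(-370056 + 461*(-588))*(-181772 + z(-507, 14)) = (-370056 + 461*(-588))*(-181772 + 690/14) = (-370056 - 271068)*(-181772 + 690*(1/14)) = -641124*(-181772 + 345/7) = -641124*(-1272059/7) = 815547554316/7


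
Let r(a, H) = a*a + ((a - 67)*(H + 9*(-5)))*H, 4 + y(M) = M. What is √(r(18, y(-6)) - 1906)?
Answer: 2*I*√7133 ≈ 168.91*I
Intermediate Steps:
y(M) = -4 + M
r(a, H) = a² + H*(-67 + a)*(-45 + H) (r(a, H) = a² + ((-67 + a)*(H - 45))*H = a² + ((-67 + a)*(-45 + H))*H = a² + H*(-67 + a)*(-45 + H))
√(r(18, y(-6)) - 1906) = √((18² - 67*(-4 - 6)² + 3015*(-4 - 6) + 18*(-4 - 6)² - 45*(-4 - 6)*18) - 1906) = √((324 - 67*(-10)² + 3015*(-10) + 18*(-10)² - 45*(-10)*18) - 1906) = √((324 - 67*100 - 30150 + 18*100 + 8100) - 1906) = √((324 - 6700 - 30150 + 1800 + 8100) - 1906) = √(-26626 - 1906) = √(-28532) = 2*I*√7133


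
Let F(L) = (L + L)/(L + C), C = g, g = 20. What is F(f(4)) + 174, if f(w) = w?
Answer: 523/3 ≈ 174.33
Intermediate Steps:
C = 20
F(L) = 2*L/(20 + L) (F(L) = (L + L)/(L + 20) = (2*L)/(20 + L) = 2*L/(20 + L))
F(f(4)) + 174 = 2*4/(20 + 4) + 174 = 2*4/24 + 174 = 2*4*(1/24) + 174 = ⅓ + 174 = 523/3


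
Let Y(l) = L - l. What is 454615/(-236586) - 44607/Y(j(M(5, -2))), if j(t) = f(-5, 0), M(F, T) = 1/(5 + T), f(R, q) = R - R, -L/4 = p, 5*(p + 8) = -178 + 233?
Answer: 251141341/67596 ≈ 3715.3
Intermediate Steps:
p = 3 (p = -8 + (-178 + 233)/5 = -8 + (⅕)*55 = -8 + 11 = 3)
L = -12 (L = -4*3 = -12)
f(R, q) = 0
j(t) = 0
Y(l) = -12 - l
454615/(-236586) - 44607/Y(j(M(5, -2))) = 454615/(-236586) - 44607/(-12 - 1*0) = 454615*(-1/236586) - 44607/(-12 + 0) = -64945/33798 - 44607/(-12) = -64945/33798 - 44607*(-1/12) = -64945/33798 + 14869/4 = 251141341/67596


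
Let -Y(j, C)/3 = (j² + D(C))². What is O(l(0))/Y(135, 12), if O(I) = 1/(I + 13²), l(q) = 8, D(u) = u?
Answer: -1/176604317739 ≈ -5.6624e-12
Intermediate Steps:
O(I) = 1/(169 + I) (O(I) = 1/(I + 169) = 1/(169 + I))
Y(j, C) = -3*(C + j²)² (Y(j, C) = -3*(j² + C)² = -3*(C + j²)²)
O(l(0))/Y(135, 12) = 1/((169 + 8)*((-3*(12 + 135²)²))) = 1/(177*((-3*(12 + 18225)²))) = 1/(177*((-3*18237²))) = 1/(177*((-3*332588169))) = (1/177)/(-997764507) = (1/177)*(-1/997764507) = -1/176604317739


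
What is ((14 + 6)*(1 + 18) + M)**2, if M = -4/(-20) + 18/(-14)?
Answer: 175880644/1225 ≈ 1.4358e+5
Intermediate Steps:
M = -38/35 (M = -4*(-1/20) + 18*(-1/14) = 1/5 - 9/7 = -38/35 ≈ -1.0857)
((14 + 6)*(1 + 18) + M)**2 = ((14 + 6)*(1 + 18) - 38/35)**2 = (20*19 - 38/35)**2 = (380 - 38/35)**2 = (13262/35)**2 = 175880644/1225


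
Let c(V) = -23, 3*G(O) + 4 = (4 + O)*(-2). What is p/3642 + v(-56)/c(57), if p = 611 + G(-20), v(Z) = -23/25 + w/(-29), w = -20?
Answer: 32856817/182191050 ≈ 0.18034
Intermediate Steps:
G(O) = -4 - 2*O/3 (G(O) = -4/3 + ((4 + O)*(-2))/3 = -4/3 + (-8 - 2*O)/3 = -4/3 + (-8/3 - 2*O/3) = -4 - 2*O/3)
v(Z) = -167/725 (v(Z) = -23/25 - 20/(-29) = -23*1/25 - 20*(-1/29) = -23/25 + 20/29 = -167/725)
p = 1861/3 (p = 611 + (-4 - 2/3*(-20)) = 611 + (-4 + 40/3) = 611 + 28/3 = 1861/3 ≈ 620.33)
p/3642 + v(-56)/c(57) = (1861/3)/3642 - 167/725/(-23) = (1861/3)*(1/3642) - 167/725*(-1/23) = 1861/10926 + 167/16675 = 32856817/182191050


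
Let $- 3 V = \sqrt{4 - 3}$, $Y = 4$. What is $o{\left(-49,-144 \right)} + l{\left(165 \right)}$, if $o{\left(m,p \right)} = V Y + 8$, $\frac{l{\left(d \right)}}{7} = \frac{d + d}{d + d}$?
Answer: $\frac{41}{3} \approx 13.667$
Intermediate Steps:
$l{\left(d \right)} = 7$ ($l{\left(d \right)} = 7 \frac{d + d}{d + d} = 7 \frac{2 d}{2 d} = 7 \cdot 2 d \frac{1}{2 d} = 7 \cdot 1 = 7$)
$V = - \frac{1}{3}$ ($V = - \frac{\sqrt{4 - 3}}{3} = - \frac{\sqrt{1}}{3} = \left(- \frac{1}{3}\right) 1 = - \frac{1}{3} \approx -0.33333$)
$o{\left(m,p \right)} = \frac{20}{3}$ ($o{\left(m,p \right)} = \left(- \frac{1}{3}\right) 4 + 8 = - \frac{4}{3} + 8 = \frac{20}{3}$)
$o{\left(-49,-144 \right)} + l{\left(165 \right)} = \frac{20}{3} + 7 = \frac{41}{3}$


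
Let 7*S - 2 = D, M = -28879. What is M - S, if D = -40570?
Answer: -161585/7 ≈ -23084.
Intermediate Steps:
S = -40568/7 (S = 2/7 + (⅐)*(-40570) = 2/7 - 40570/7 = -40568/7 ≈ -5795.4)
M - S = -28879 - 1*(-40568/7) = -28879 + 40568/7 = -161585/7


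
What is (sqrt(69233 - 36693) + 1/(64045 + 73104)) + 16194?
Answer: 2220990907/137149 + 2*sqrt(8135) ≈ 16374.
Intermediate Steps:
(sqrt(69233 - 36693) + 1/(64045 + 73104)) + 16194 = (sqrt(32540) + 1/137149) + 16194 = (2*sqrt(8135) + 1/137149) + 16194 = (1/137149 + 2*sqrt(8135)) + 16194 = 2220990907/137149 + 2*sqrt(8135)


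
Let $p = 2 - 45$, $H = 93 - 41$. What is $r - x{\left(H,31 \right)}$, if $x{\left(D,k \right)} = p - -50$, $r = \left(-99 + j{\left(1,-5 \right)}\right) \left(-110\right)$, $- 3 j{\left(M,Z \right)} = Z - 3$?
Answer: $\frac{31769}{3} \approx 10590.0$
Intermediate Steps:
$j{\left(M,Z \right)} = 1 - \frac{Z}{3}$ ($j{\left(M,Z \right)} = - \frac{Z - 3}{3} = - \frac{-3 + Z}{3} = 1 - \frac{Z}{3}$)
$r = \frac{31790}{3}$ ($r = \left(-99 + \left(1 - - \frac{5}{3}\right)\right) \left(-110\right) = \left(-99 + \left(1 + \frac{5}{3}\right)\right) \left(-110\right) = \left(-99 + \frac{8}{3}\right) \left(-110\right) = \left(- \frac{289}{3}\right) \left(-110\right) = \frac{31790}{3} \approx 10597.0$)
$H = 52$ ($H = 93 - 41 = 52$)
$p = -43$
$x{\left(D,k \right)} = 7$ ($x{\left(D,k \right)} = -43 - -50 = -43 + 50 = 7$)
$r - x{\left(H,31 \right)} = \frac{31790}{3} - 7 = \frac{31769}{3}$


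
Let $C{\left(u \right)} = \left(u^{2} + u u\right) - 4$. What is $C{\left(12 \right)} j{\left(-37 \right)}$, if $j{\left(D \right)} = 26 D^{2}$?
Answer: $10108696$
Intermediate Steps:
$C{\left(u \right)} = -4 + 2 u^{2}$ ($C{\left(u \right)} = \left(u^{2} + u^{2}\right) - 4 = 2 u^{2} - 4 = -4 + 2 u^{2}$)
$C{\left(12 \right)} j{\left(-37 \right)} = \left(-4 + 2 \cdot 12^{2}\right) 26 \left(-37\right)^{2} = \left(-4 + 2 \cdot 144\right) 26 \cdot 1369 = \left(-4 + 288\right) 35594 = 284 \cdot 35594 = 10108696$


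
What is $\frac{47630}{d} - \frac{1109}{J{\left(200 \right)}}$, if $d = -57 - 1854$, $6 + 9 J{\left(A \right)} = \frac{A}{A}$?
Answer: $\frac{18835541}{9555} \approx 1971.3$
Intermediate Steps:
$J{\left(A \right)} = - \frac{5}{9}$ ($J{\left(A \right)} = - \frac{2}{3} + \frac{A \frac{1}{A}}{9} = - \frac{2}{3} + \frac{1}{9} \cdot 1 = - \frac{2}{3} + \frac{1}{9} = - \frac{5}{9}$)
$d = -1911$ ($d = -57 - 1854 = -1911$)
$\frac{47630}{d} - \frac{1109}{J{\left(200 \right)}} = \frac{47630}{-1911} - \frac{1109}{- \frac{5}{9}} = 47630 \left(- \frac{1}{1911}\right) - - \frac{9981}{5} = - \frac{47630}{1911} + \frac{9981}{5} = \frac{18835541}{9555}$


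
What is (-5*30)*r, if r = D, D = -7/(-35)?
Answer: -30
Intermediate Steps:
D = ⅕ (D = -7*(-1/35) = ⅕ ≈ 0.20000)
r = ⅕ ≈ 0.20000
(-5*30)*r = -5*30*(⅕) = -150*⅕ = -30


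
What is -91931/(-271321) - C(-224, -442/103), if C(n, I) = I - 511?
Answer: 14409830968/27946063 ≈ 515.63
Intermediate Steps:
C(n, I) = -511 + I
-91931/(-271321) - C(-224, -442/103) = -91931/(-271321) - (-511 - 442/103) = -91931*(-1/271321) - (-511 - 442*1/103) = 91931/271321 - (-511 - 442/103) = 91931/271321 - 1*(-53075/103) = 91931/271321 + 53075/103 = 14409830968/27946063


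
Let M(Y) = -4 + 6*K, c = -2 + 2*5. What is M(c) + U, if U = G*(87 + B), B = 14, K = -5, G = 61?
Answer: 6127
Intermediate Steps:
c = 8 (c = -2 + 10 = 8)
M(Y) = -34 (M(Y) = -4 + 6*(-5) = -4 - 30 = -34)
U = 6161 (U = 61*(87 + 14) = 61*101 = 6161)
M(c) + U = -34 + 6161 = 6127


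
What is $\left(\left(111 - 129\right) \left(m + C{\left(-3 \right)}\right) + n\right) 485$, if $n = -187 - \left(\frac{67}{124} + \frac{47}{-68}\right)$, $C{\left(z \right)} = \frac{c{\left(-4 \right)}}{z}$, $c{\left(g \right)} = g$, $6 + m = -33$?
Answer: $\frac{251071405}{1054} \approx 2.3821 \cdot 10^{5}$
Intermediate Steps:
$m = -39$ ($m = -6 - 33 = -39$)
$C{\left(z \right)} = - \frac{4}{z}$
$n = - \frac{196939}{1054}$ ($n = -187 - \left(67 \cdot \frac{1}{124} + 47 \left(- \frac{1}{68}\right)\right) = -187 - \left(\frac{67}{124} - \frac{47}{68}\right) = -187 - - \frac{159}{1054} = -187 + \frac{159}{1054} = - \frac{196939}{1054} \approx -186.85$)
$\left(\left(111 - 129\right) \left(m + C{\left(-3 \right)}\right) + n\right) 485 = \left(\left(111 - 129\right) \left(-39 - \frac{4}{-3}\right) - \frac{196939}{1054}\right) 485 = \left(- 18 \left(-39 - - \frac{4}{3}\right) - \frac{196939}{1054}\right) 485 = \left(- 18 \left(-39 + \frac{4}{3}\right) - \frac{196939}{1054}\right) 485 = \left(\left(-18\right) \left(- \frac{113}{3}\right) - \frac{196939}{1054}\right) 485 = \left(678 - \frac{196939}{1054}\right) 485 = \frac{517673}{1054} \cdot 485 = \frac{251071405}{1054}$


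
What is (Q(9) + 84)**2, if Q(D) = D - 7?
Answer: 7396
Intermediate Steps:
Q(D) = -7 + D
(Q(9) + 84)**2 = ((-7 + 9) + 84)**2 = (2 + 84)**2 = 86**2 = 7396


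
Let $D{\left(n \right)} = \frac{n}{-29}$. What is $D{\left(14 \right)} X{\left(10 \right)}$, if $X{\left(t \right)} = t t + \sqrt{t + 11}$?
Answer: $- \frac{1400}{29} - \frac{14 \sqrt{21}}{29} \approx -50.488$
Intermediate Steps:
$D{\left(n \right)} = - \frac{n}{29}$ ($D{\left(n \right)} = n \left(- \frac{1}{29}\right) = - \frac{n}{29}$)
$X{\left(t \right)} = t^{2} + \sqrt{11 + t}$
$D{\left(14 \right)} X{\left(10 \right)} = \left(- \frac{1}{29}\right) 14 \left(10^{2} + \sqrt{11 + 10}\right) = - \frac{14 \left(100 + \sqrt{21}\right)}{29} = - \frac{1400}{29} - \frac{14 \sqrt{21}}{29}$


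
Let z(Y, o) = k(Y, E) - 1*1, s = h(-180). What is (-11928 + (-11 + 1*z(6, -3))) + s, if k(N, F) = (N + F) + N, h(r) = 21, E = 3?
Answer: -11904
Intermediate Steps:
k(N, F) = F + 2*N (k(N, F) = (F + N) + N = F + 2*N)
s = 21
z(Y, o) = 2 + 2*Y (z(Y, o) = (3 + 2*Y) - 1*1 = (3 + 2*Y) - 1 = 2 + 2*Y)
(-11928 + (-11 + 1*z(6, -3))) + s = (-11928 + (-11 + 1*(2 + 2*6))) + 21 = (-11928 + (-11 + 1*(2 + 12))) + 21 = (-11928 + (-11 + 1*14)) + 21 = (-11928 + (-11 + 14)) + 21 = (-11928 + 3) + 21 = -11925 + 21 = -11904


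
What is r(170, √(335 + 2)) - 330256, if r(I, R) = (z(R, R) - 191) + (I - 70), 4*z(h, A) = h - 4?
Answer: -330348 + √337/4 ≈ -3.3034e+5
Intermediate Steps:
z(h, A) = -1 + h/4 (z(h, A) = (h - 4)/4 = (-4 + h)/4 = -1 + h/4)
r(I, R) = -262 + I + R/4 (r(I, R) = ((-1 + R/4) - 191) + (I - 70) = (-192 + R/4) + (-70 + I) = -262 + I + R/4)
r(170, √(335 + 2)) - 330256 = (-262 + 170 + √(335 + 2)/4) - 330256 = (-262 + 170 + √337/4) - 330256 = (-92 + √337/4) - 330256 = -330348 + √337/4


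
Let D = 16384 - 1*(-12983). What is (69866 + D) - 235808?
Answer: -136575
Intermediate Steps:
D = 29367 (D = 16384 + 12983 = 29367)
(69866 + D) - 235808 = (69866 + 29367) - 235808 = 99233 - 235808 = -136575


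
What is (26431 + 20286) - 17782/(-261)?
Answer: 12210919/261 ≈ 46785.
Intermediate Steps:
(26431 + 20286) - 17782/(-261) = 46717 - 17782*(-1/261) = 46717 + 17782/261 = 12210919/261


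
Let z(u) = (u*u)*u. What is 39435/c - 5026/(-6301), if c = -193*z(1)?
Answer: -247509917/1216093 ≈ -203.53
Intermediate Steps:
z(u) = u³ (z(u) = u²*u = u³)
c = -193 (c = -193*1³ = -193*1 = -193)
39435/c - 5026/(-6301) = 39435/(-193) - 5026/(-6301) = 39435*(-1/193) - 5026*(-1/6301) = -39435/193 + 5026/6301 = -247509917/1216093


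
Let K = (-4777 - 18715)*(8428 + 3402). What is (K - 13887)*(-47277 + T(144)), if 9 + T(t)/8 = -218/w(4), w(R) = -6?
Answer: 39235955570225/3 ≈ 1.3079e+13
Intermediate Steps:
T(t) = 656/3 (T(t) = -72 + 8*(-218/(-6)) = -72 + 8*(-218*(-1/6)) = -72 + 8*(109/3) = -72 + 872/3 = 656/3)
K = -277910360 (K = -23492*11830 = -277910360)
(K - 13887)*(-47277 + T(144)) = (-277910360 - 13887)*(-47277 + 656/3) = -277924247*(-141175/3) = 39235955570225/3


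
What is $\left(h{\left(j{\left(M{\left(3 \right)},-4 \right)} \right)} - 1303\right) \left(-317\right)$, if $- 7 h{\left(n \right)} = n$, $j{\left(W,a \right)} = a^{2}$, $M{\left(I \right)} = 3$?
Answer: $\frac{2896429}{7} \approx 4.1378 \cdot 10^{5}$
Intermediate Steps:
$h{\left(n \right)} = - \frac{n}{7}$
$\left(h{\left(j{\left(M{\left(3 \right)},-4 \right)} \right)} - 1303\right) \left(-317\right) = \left(- \frac{\left(-4\right)^{2}}{7} - 1303\right) \left(-317\right) = \left(\left(- \frac{1}{7}\right) 16 - 1303\right) \left(-317\right) = \left(- \frac{16}{7} - 1303\right) \left(-317\right) = \left(- \frac{9137}{7}\right) \left(-317\right) = \frac{2896429}{7}$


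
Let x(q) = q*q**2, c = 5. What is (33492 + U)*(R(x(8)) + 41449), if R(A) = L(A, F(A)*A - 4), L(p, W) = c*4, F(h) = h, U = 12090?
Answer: 1890239958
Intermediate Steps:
x(q) = q**3
L(p, W) = 20 (L(p, W) = 5*4 = 20)
R(A) = 20
(33492 + U)*(R(x(8)) + 41449) = (33492 + 12090)*(20 + 41449) = 45582*41469 = 1890239958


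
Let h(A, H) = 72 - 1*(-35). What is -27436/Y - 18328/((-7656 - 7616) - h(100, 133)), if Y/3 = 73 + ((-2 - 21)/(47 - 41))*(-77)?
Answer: -803389936/33972211 ≈ -23.648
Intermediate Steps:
Y = 2209/2 (Y = 3*(73 + ((-2 - 21)/(47 - 41))*(-77)) = 3*(73 - 23/6*(-77)) = 3*(73 + 1771/6) = 3*(2209/6) = 2209/2 ≈ 1104.5)
h(A, H) = 107 (h(A, H) = 72 + 35 = 107)
-27436/Y - 18328/((-7656 - 7616) - h(100, 133)) = -27436/2209/2 - 18328/((-7656 - 7616) - 1*107) = -27436*2/2209 - 18328/(-15272 - 107) = -54872/2209 - 18328/(-15379) = -54872/2209 - 18328*(-1/15379) = -54872/2209 + 18328/15379 = -803389936/33972211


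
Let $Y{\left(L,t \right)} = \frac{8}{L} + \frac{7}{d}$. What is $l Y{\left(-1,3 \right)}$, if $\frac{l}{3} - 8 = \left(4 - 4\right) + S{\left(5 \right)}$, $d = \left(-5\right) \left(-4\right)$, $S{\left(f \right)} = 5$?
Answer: $- \frac{5967}{20} \approx -298.35$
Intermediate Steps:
$d = 20$
$Y{\left(L,t \right)} = \frac{7}{20} + \frac{8}{L}$ ($Y{\left(L,t \right)} = \frac{8}{L} + \frac{7}{20} = \frac{7}{20} + \frac{8}{L}$)
$l = 39$ ($l = 24 + 3 \left(\left(4 - 4\right) + 5\right) = 24 + 3 \left(0 + 5\right) = 24 + 3 \cdot 5 = 24 + 15 = 39$)
$l Y{\left(-1,3 \right)} = 39 \left(\frac{7}{20} + \frac{8}{-1}\right) = 39 \left(\frac{7}{20} + 8 \left(-1\right)\right) = 39 \left(\frac{7}{20} - 8\right) = 39 \left(- \frac{153}{20}\right) = - \frac{5967}{20}$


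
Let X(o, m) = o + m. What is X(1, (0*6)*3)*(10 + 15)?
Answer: 25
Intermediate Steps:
X(o, m) = m + o
X(1, (0*6)*3)*(10 + 15) = ((0*6)*3 + 1)*(10 + 15) = (0*3 + 1)*25 = (0 + 1)*25 = 1*25 = 25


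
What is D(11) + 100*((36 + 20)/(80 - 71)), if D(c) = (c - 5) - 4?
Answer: 5618/9 ≈ 624.22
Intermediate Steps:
D(c) = -9 + c (D(c) = (-5 + c) - 4 = -9 + c)
D(11) + 100*((36 + 20)/(80 - 71)) = (-9 + 11) + 100*((36 + 20)/(80 - 71)) = 2 + 100*(56/9) = 2 + 5600/9 = 5618/9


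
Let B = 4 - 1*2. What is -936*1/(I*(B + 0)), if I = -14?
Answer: 234/7 ≈ 33.429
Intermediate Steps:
B = 2 (B = 4 - 2 = 2)
-936*1/(I*(B + 0)) = -936*(-1/(14*(2 + 0))) = -936/((-14*2)) = -936/(-28) = -936*(-1/28) = 234/7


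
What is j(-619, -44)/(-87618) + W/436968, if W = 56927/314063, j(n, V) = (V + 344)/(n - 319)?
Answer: 32107303031/7898313637072152 ≈ 4.0651e-6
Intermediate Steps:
j(n, V) = (344 + V)/(-319 + n)
W = 56927/314063 (W = 56927*(1/314063) = 56927/314063 ≈ 0.18126)
j(-619, -44)/(-87618) + W/436968 = ((344 - 44)/(-319 - 619))/(-87618) + (56927/314063)/436968 = (300/(-938))*(-1/87618) + (56927/314063)*(1/436968) = -1/938*300*(-1/87618) + 56927/137235480984 = -150/469*(-1/87618) + 56927/137235480984 = 25/6848807 + 56927/137235480984 = 32107303031/7898313637072152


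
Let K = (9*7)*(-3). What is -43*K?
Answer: 8127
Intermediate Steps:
K = -189 (K = 63*(-3) = -189)
-43*K = -43*(-189) = 8127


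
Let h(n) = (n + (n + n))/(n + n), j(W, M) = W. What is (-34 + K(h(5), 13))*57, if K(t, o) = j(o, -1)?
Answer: -1197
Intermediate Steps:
h(n) = 3/2 (h(n) = (n + 2*n)/((2*n)) = (3*n)*(1/(2*n)) = 3/2)
K(t, o) = o
(-34 + K(h(5), 13))*57 = (-34 + 13)*57 = -21*57 = -1197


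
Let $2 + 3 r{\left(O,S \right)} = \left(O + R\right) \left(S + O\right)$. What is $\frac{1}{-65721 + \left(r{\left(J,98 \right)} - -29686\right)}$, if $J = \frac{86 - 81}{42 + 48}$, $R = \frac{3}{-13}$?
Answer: $- \frac{12636}{455419049} \approx -2.7746 \cdot 10^{-5}$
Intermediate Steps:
$R = - \frac{3}{13}$ ($R = 3 \left(- \frac{1}{13}\right) = - \frac{3}{13} \approx -0.23077$)
$J = \frac{1}{18}$ ($J = \frac{5}{90} = 5 \cdot \frac{1}{90} = \frac{1}{18} \approx 0.055556$)
$r{\left(O,S \right)} = - \frac{2}{3} + \frac{\left(- \frac{3}{13} + O\right) \left(O + S\right)}{3}$ ($r{\left(O,S \right)} = - \frac{2}{3} + \frac{\left(O - \frac{3}{13}\right) \left(S + O\right)}{3} = - \frac{2}{3} + \frac{\left(- \frac{3}{13} + O\right) \left(O + S\right)}{3}$)
$\frac{1}{-65721 + \left(r{\left(J,98 \right)} - -29686\right)} = \frac{1}{-65721 - - \frac{375031507}{12636}} = \frac{1}{-65721 + \left(\left(- \frac{2}{3} - \frac{1}{234} - \frac{98}{13} + \frac{1}{3} \cdot \frac{1}{324} + \frac{49}{27}\right) + 29686\right)} = \frac{1}{-65721 + \left(\left(- \frac{2}{3} - \frac{1}{234} - \frac{98}{13} + \frac{1}{972} + \frac{49}{27}\right) + 29686\right)} = \frac{1}{-65721 + \left(- \frac{80789}{12636} + 29686\right)} = \frac{1}{-65721 + \frac{375031507}{12636}} = \frac{1}{- \frac{455419049}{12636}} = - \frac{12636}{455419049}$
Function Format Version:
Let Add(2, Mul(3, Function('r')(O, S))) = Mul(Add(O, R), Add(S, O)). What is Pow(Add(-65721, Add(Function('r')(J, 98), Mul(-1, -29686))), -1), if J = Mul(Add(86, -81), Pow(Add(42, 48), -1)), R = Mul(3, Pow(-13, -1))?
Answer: Rational(-12636, 455419049) ≈ -2.7746e-5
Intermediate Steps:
R = Rational(-3, 13) (R = Mul(3, Rational(-1, 13)) = Rational(-3, 13) ≈ -0.23077)
J = Rational(1, 18) (J = Mul(5, Pow(90, -1)) = Mul(5, Rational(1, 90)) = Rational(1, 18) ≈ 0.055556)
Function('r')(O, S) = Add(Rational(-2, 3), Mul(Rational(1, 3), Add(Rational(-3, 13), O), Add(O, S))) (Function('r')(O, S) = Add(Rational(-2, 3), Mul(Rational(1, 3), Mul(Add(O, Rational(-3, 13)), Add(S, O)))) = Add(Rational(-2, 3), Mul(Rational(1, 3), Mul(Add(Rational(-3, 13), O), Add(O, S)))) = Add(Rational(-2, 3), Mul(Rational(1, 3), Add(Rational(-3, 13), O), Add(O, S))))
Pow(Add(-65721, Add(Function('r')(J, 98), Mul(-1, -29686))), -1) = Pow(Add(-65721, Add(Add(Rational(-2, 3), Mul(Rational(-1, 13), Rational(1, 18)), Mul(Rational(-1, 13), 98), Mul(Rational(1, 3), Pow(Rational(1, 18), 2)), Mul(Rational(1, 3), Rational(1, 18), 98)), Mul(-1, -29686))), -1) = Pow(Add(-65721, Add(Add(Rational(-2, 3), Rational(-1, 234), Rational(-98, 13), Mul(Rational(1, 3), Rational(1, 324)), Rational(49, 27)), 29686)), -1) = Pow(Add(-65721, Add(Add(Rational(-2, 3), Rational(-1, 234), Rational(-98, 13), Rational(1, 972), Rational(49, 27)), 29686)), -1) = Pow(Add(-65721, Add(Rational(-80789, 12636), 29686)), -1) = Pow(Add(-65721, Rational(375031507, 12636)), -1) = Pow(Rational(-455419049, 12636), -1) = Rational(-12636, 455419049)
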